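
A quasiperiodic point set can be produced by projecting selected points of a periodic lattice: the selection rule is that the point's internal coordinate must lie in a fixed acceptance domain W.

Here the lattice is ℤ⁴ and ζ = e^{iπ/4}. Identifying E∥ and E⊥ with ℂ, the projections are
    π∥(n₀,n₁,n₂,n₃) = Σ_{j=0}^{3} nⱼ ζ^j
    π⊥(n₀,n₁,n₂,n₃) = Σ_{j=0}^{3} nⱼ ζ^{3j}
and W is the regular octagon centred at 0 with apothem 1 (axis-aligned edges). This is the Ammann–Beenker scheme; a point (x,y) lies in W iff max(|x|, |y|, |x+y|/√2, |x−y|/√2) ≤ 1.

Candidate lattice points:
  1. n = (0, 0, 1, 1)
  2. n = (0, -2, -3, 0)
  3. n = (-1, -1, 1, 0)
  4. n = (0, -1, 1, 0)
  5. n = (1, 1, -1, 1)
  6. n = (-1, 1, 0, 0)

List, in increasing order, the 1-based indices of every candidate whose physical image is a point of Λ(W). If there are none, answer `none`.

1

With ζ = e^{iπ/4} the internal vectors are ζ^0,ζ^3,ζ^6,ζ^9.
candidate 1: n = (0, 0, 1, 1) → π⊥ ≈ (+0.7071, -0.2929); max(|x|,|y|,|x±y|/√2) = 0.7071 ≤ 1 ⇒ ∈ W
candidate 2: n = (0, -2, -3, 0) → π⊥ ≈ (+1.4142, +1.5858); max(|x|,|y|,|x±y|/√2) = 2.1213 > 1 ⇒ ∉ W
candidate 3: n = (-1, -1, 1, 0) → π⊥ ≈ (-0.2929, -1.7071); max(|x|,|y|,|x±y|/√2) = 1.7071 > 1 ⇒ ∉ W
candidate 4: n = (0, -1, 1, 0) → π⊥ ≈ (+0.7071, -1.7071); max(|x|,|y|,|x±y|/√2) = 1.7071 > 1 ⇒ ∉ W
candidate 5: n = (1, 1, -1, 1) → π⊥ ≈ (+1.0000, +2.4142); max(|x|,|y|,|x±y|/√2) = 2.4142 > 1 ⇒ ∉ W
candidate 6: n = (-1, 1, 0, 0) → π⊥ ≈ (-1.7071, +0.7071); max(|x|,|y|,|x±y|/√2) = 1.7071 > 1 ⇒ ∉ W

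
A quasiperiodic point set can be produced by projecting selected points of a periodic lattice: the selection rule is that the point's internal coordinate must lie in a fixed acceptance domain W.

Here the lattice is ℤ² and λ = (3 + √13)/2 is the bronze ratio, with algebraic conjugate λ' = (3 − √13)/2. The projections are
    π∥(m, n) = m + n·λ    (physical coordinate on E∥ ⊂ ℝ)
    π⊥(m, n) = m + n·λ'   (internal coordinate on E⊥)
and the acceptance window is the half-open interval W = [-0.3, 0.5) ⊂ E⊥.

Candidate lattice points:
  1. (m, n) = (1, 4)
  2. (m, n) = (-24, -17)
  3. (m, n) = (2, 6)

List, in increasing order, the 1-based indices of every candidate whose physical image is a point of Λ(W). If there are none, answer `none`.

1, 3

Numerically λ ≈ 3.30278 and λ' = −1/λ ≈ -0.30278.
candidate 1: (m,n)=(1,4) → π∥ = 1+4·λ ≈ 14.21110, π⊥ = 1+4·λ' ≈ -0.21110 ∈ [-0.3, 0.5) ⇒ IN Λ
candidate 2: (m,n)=(-24,-17) → π∥ = -24-17·λ ≈ -80.14719, π⊥ = -24-17·λ' ≈ -18.85281 ∉ [-0.3, 0.5) ⇒ out
candidate 3: (m,n)=(2,6) → π∥ = 2+6·λ ≈ 21.81665, π⊥ = 2+6·λ' ≈ 0.18335 ∈ [-0.3, 0.5) ⇒ IN Λ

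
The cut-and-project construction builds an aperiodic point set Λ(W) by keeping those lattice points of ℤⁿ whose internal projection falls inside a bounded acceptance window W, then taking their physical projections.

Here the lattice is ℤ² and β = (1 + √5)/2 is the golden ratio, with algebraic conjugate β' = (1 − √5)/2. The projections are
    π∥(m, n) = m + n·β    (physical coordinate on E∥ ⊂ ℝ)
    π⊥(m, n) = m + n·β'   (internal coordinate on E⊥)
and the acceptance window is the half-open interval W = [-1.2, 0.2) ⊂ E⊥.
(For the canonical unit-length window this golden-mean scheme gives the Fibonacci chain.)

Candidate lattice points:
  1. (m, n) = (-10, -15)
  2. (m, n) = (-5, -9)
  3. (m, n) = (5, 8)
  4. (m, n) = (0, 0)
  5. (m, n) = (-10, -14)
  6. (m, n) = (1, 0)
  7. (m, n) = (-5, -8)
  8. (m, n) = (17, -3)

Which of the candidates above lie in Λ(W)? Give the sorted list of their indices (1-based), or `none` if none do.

β' = (1−√5)/2 ≈ -0.618034.
candidate 1: (m,n)=(-10,-15) → π∥ = -10-15·β ≈ -34.270510, π⊥ = -10-15·β' ≈ -0.729490 ∈ [-1.2, 0.2) ⇒ IN Λ
candidate 2: (m,n)=(-5,-9) → π∥ = -5-9·β ≈ -19.562306, π⊥ = -5-9·β' ≈ 0.562306 ∉ [-1.2, 0.2) ⇒ out
candidate 3: (m,n)=(5,8) → π∥ = 5+8·β ≈ 17.944272, π⊥ = 5+8·β' ≈ 0.055728 ∈ [-1.2, 0.2) ⇒ IN Λ
candidate 4: (m,n)=(0,0) → π∥ = 0+0·β ≈ 0.000000, π⊥ = 0+0·β' ≈ 0.000000 ∈ [-1.2, 0.2) ⇒ IN Λ
candidate 5: (m,n)=(-10,-14) → π∥ = -10-14·β ≈ -32.652476, π⊥ = -10-14·β' ≈ -1.347524 ∉ [-1.2, 0.2) ⇒ out
candidate 6: (m,n)=(1,0) → π∥ = 1+0·β ≈ 1.000000, π⊥ = 1+0·β' ≈ 1.000000 ∉ [-1.2, 0.2) ⇒ out
candidate 7: (m,n)=(-5,-8) → π∥ = -5-8·β ≈ -17.944272, π⊥ = -5-8·β' ≈ -0.055728 ∈ [-1.2, 0.2) ⇒ IN Λ
candidate 8: (m,n)=(17,-3) → π∥ = 17-3·β ≈ 12.145898, π⊥ = 17-3·β' ≈ 18.854102 ∉ [-1.2, 0.2) ⇒ out

1, 3, 4, 7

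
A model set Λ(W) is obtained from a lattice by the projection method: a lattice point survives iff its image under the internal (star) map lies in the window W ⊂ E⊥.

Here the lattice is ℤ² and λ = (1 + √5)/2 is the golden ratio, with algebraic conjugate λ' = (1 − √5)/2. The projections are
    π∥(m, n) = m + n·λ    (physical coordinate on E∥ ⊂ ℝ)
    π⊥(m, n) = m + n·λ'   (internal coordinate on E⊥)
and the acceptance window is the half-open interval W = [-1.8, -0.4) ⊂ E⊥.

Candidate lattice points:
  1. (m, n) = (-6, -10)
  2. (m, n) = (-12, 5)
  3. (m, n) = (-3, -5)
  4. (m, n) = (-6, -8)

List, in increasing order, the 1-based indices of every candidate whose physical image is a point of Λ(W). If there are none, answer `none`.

4

Numerically λ ≈ 1.61803 and λ' = −1/λ ≈ -0.61803.
candidate 1: (m,n)=(-6,-10) → π∥ = -6-10·λ ≈ -22.18034, π⊥ = -6-10·λ' ≈ 0.18034 ∉ [-1.8, -0.4) ⇒ out
candidate 2: (m,n)=(-12,5) → π∥ = -12+5·λ ≈ -3.90983, π⊥ = -12+5·λ' ≈ -15.09017 ∉ [-1.8, -0.4) ⇒ out
candidate 3: (m,n)=(-3,-5) → π∥ = -3-5·λ ≈ -11.09017, π⊥ = -3-5·λ' ≈ 0.09017 ∉ [-1.8, -0.4) ⇒ out
candidate 4: (m,n)=(-6,-8) → π∥ = -6-8·λ ≈ -18.94427, π⊥ = -6-8·λ' ≈ -1.05573 ∈ [-1.8, -0.4) ⇒ IN Λ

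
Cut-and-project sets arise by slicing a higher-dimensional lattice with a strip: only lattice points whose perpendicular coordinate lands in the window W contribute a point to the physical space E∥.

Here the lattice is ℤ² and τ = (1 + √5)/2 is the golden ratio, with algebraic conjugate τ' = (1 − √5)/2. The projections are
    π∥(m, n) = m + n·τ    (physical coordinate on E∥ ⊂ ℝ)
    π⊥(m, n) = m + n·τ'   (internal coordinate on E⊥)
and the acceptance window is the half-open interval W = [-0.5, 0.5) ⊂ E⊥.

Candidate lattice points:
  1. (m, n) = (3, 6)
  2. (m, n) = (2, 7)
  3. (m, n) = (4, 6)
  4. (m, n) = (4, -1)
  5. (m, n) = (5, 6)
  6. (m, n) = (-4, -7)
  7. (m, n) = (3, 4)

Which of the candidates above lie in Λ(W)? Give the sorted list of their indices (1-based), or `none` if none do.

Numerically τ ≈ 1.618034 and τ' = −1/τ ≈ -0.618034.
[1] lift (3,6): star map gives -0.708204; window check -0.5 ≤ -0.708204 < 0.5 is false → out
[2] lift (2,7): star map gives -2.326238; window check -0.5 ≤ -2.326238 < 0.5 is false → out
[3] lift (4,6): star map gives 0.291796; window check -0.5 ≤ 0.291796 < 0.5 is true → IN Λ
[4] lift (4,-1): star map gives 4.618034; window check -0.5 ≤ 4.618034 < 0.5 is false → out
[5] lift (5,6): star map gives 1.291796; window check -0.5 ≤ 1.291796 < 0.5 is false → out
[6] lift (-4,-7): star map gives 0.326238; window check -0.5 ≤ 0.326238 < 0.5 is true → IN Λ
[7] lift (3,4): star map gives 0.527864; window check -0.5 ≤ 0.527864 < 0.5 is false → out

3, 6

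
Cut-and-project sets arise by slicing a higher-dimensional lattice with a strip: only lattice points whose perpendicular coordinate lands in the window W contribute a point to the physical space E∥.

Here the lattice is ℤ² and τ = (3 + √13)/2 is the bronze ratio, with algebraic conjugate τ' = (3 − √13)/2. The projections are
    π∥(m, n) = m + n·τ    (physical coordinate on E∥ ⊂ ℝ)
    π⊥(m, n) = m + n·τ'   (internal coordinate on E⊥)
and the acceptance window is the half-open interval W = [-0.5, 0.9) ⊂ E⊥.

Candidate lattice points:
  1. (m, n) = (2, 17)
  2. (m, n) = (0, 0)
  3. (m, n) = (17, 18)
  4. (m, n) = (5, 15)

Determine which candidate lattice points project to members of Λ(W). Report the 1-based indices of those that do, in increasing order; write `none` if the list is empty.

τ' = (3−√13)/2 ≈ -0.3028.
[1] lift (2,17): star map gives -3.1472; window check -0.5 ≤ -3.1472 < 0.9 is false → out
[2] lift (0,0): star map gives 0.0000; window check -0.5 ≤ 0.0000 < 0.9 is true → IN Λ
[3] lift (17,18): star map gives 11.5500; window check -0.5 ≤ 11.5500 < 0.9 is false → out
[4] lift (5,15): star map gives 0.4584; window check -0.5 ≤ 0.4584 < 0.9 is true → IN Λ

2, 4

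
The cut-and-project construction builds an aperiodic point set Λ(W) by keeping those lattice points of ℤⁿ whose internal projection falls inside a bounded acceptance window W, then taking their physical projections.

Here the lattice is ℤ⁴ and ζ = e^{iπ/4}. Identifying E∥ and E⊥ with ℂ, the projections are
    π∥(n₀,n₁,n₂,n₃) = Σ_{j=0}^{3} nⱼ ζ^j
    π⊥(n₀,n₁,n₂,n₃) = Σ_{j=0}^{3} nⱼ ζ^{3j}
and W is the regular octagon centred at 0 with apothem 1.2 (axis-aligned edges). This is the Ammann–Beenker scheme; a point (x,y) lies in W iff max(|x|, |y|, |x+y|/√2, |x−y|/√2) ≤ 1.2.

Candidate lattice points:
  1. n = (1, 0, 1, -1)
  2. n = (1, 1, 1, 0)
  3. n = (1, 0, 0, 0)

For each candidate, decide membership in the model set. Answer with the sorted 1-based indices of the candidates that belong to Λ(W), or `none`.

2, 3

Internal map: ζ^{3j} for j=0..3 gives (1,0), (−√2/2,√2/2), (0,−1), (√2/2,√2/2).
#1 (1, 0, 1, -1): internal (0.29289, -1.70711); octagon support 1.70711 vs apothem 1.2 → ∉ W
#2 (1, 1, 1, 0): internal (0.29289, -0.29289); octagon support 0.41421 vs apothem 1.2 → ∈ W
#3 (1, 0, 0, 0): internal (1.00000, 0.00000); octagon support 1.00000 vs apothem 1.2 → ∈ W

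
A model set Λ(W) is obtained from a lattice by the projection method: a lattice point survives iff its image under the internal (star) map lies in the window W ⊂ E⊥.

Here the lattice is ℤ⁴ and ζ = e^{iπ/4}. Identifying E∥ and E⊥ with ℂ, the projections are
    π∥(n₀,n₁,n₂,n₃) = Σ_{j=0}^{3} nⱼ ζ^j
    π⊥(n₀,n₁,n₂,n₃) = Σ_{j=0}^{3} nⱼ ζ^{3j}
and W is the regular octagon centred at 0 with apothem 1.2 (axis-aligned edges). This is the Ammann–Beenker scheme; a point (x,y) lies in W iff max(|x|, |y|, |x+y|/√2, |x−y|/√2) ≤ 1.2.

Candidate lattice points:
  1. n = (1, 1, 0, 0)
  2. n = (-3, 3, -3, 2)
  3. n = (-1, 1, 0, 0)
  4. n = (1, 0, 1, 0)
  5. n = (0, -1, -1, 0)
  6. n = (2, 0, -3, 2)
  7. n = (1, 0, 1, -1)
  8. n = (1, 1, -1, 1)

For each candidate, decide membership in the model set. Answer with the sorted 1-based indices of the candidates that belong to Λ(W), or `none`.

π⊥(n) = n₀ + n₁ζ³ + n₂ζ⁶ + n₃ζ⁹ where ζ = e^{iπ/4}.
candidate 1: n = (1, 1, 0, 0) → π⊥ ≈ (+0.292893, +0.707107); max(|x|,|y|,|x±y|/√2) = 0.707107 ≤ 1.2 ⇒ ∈ W
candidate 2: n = (-3, 3, -3, 2) → π⊥ ≈ (-3.707107, +6.535534); max(|x|,|y|,|x±y|/√2) = 7.242641 > 1.2 ⇒ ∉ W
candidate 3: n = (-1, 1, 0, 0) → π⊥ ≈ (-1.707107, +0.707107); max(|x|,|y|,|x±y|/√2) = 1.707107 > 1.2 ⇒ ∉ W
candidate 4: n = (1, 0, 1, 0) → π⊥ ≈ (+1.000000, -1.000000); max(|x|,|y|,|x±y|/√2) = 1.414214 > 1.2 ⇒ ∉ W
candidate 5: n = (0, -1, -1, 0) → π⊥ ≈ (+0.707107, +0.292893); max(|x|,|y|,|x±y|/√2) = 0.707107 ≤ 1.2 ⇒ ∈ W
candidate 6: n = (2, 0, -3, 2) → π⊥ ≈ (+3.414214, +4.414214); max(|x|,|y|,|x±y|/√2) = 5.535534 > 1.2 ⇒ ∉ W
candidate 7: n = (1, 0, 1, -1) → π⊥ ≈ (+0.292893, -1.707107); max(|x|,|y|,|x±y|/√2) = 1.707107 > 1.2 ⇒ ∉ W
candidate 8: n = (1, 1, -1, 1) → π⊥ ≈ (+1.000000, +2.414214); max(|x|,|y|,|x±y|/√2) = 2.414214 > 1.2 ⇒ ∉ W

1, 5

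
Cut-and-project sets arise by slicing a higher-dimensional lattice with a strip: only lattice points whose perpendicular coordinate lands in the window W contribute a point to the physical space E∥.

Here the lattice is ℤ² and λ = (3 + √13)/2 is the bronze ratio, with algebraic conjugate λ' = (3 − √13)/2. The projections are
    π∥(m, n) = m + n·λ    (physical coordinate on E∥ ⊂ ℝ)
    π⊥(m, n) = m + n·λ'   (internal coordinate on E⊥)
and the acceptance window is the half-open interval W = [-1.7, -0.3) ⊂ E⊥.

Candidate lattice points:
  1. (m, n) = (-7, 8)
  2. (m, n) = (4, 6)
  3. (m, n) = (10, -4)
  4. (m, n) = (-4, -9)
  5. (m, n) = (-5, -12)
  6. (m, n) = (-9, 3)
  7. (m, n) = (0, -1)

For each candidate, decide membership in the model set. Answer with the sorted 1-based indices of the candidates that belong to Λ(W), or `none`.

λ' = (3−√13)/2 ≈ -0.302776.
#1 (-7,8): internal coord -7 + (8)·λ' = -9.422205; -9.422205 ∉ [-1.7, -0.3) → out
#2 (4,6): internal coord 4 + (6)·λ' = +2.183346; +2.183346 ∉ [-1.7, -0.3) → out
#3 (10,-4): internal coord 10 + (-4)·λ' = +11.211103; +11.211103 ∉ [-1.7, -0.3) → out
#4 (-4,-9): internal coord -4 + (-9)·λ' = -1.275019; -1.275019 ∈ [-1.7, -0.3) → IN Λ
#5 (-5,-12): internal coord -5 + (-12)·λ' = -1.366692; -1.366692 ∈ [-1.7, -0.3) → IN Λ
#6 (-9,3): internal coord -9 + (3)·λ' = -9.908327; -9.908327 ∉ [-1.7, -0.3) → out
#7 (0,-1): internal coord 0 + (-1)·λ' = +0.302776; +0.302776 ∉ [-1.7, -0.3) → out

4, 5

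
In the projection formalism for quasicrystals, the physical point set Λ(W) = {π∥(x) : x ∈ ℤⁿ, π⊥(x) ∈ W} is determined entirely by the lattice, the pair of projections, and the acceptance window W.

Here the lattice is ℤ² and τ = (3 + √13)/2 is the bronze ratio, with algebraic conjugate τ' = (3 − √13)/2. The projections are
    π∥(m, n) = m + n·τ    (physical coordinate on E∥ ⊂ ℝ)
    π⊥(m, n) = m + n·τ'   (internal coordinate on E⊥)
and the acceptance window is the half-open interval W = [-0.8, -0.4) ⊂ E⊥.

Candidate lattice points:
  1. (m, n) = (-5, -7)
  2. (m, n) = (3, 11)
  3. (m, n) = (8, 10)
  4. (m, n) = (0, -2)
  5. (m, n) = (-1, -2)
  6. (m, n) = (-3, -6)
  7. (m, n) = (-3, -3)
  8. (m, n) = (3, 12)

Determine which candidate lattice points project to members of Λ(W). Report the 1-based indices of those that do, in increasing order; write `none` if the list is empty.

Numerically τ ≈ 3.3028 and τ' = −1/τ ≈ -0.3028.
candidate 1: (m,n)=(-5,-7) → π∥ = -5-7·τ ≈ -28.1194, π⊥ = -5-7·τ' ≈ -2.8806 ∉ [-0.8, -0.4) ⇒ out
candidate 2: (m,n)=(3,11) → π∥ = 3+11·τ ≈ 39.3305, π⊥ = 3+11·τ' ≈ -0.3305 ∉ [-0.8, -0.4) ⇒ out
candidate 3: (m,n)=(8,10) → π∥ = 8+10·τ ≈ 41.0278, π⊥ = 8+10·τ' ≈ 4.9722 ∉ [-0.8, -0.4) ⇒ out
candidate 4: (m,n)=(0,-2) → π∥ = 0-2·τ ≈ -6.6056, π⊥ = 0-2·τ' ≈ 0.6056 ∉ [-0.8, -0.4) ⇒ out
candidate 5: (m,n)=(-1,-2) → π∥ = -1-2·τ ≈ -7.6056, π⊥ = -1-2·τ' ≈ -0.3944 ∉ [-0.8, -0.4) ⇒ out
candidate 6: (m,n)=(-3,-6) → π∥ = -3-6·τ ≈ -22.8167, π⊥ = -3-6·τ' ≈ -1.1833 ∉ [-0.8, -0.4) ⇒ out
candidate 7: (m,n)=(-3,-3) → π∥ = -3-3·τ ≈ -12.9083, π⊥ = -3-3·τ' ≈ -2.0917 ∉ [-0.8, -0.4) ⇒ out
candidate 8: (m,n)=(3,12) → π∥ = 3+12·τ ≈ 42.6333, π⊥ = 3+12·τ' ≈ -0.6333 ∈ [-0.8, -0.4) ⇒ IN Λ

8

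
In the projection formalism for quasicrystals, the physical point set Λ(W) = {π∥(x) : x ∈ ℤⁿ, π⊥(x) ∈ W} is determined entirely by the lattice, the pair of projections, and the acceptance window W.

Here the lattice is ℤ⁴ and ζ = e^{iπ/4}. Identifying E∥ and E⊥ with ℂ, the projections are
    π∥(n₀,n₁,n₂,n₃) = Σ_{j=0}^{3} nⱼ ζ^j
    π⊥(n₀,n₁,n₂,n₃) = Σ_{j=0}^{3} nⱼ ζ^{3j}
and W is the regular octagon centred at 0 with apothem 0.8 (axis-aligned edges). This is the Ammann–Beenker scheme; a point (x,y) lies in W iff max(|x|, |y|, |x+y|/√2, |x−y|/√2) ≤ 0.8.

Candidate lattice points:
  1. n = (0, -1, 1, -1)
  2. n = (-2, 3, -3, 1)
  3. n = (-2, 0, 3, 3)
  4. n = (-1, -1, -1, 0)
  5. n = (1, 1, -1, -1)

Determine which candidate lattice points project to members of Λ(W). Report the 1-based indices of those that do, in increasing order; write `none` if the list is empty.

4

π⊥(n) = n₀ + n₁ζ³ + n₂ζ⁶ + n₃ζ⁹ where ζ = e^{iπ/4}.
#1 (0, -1, 1, -1): internal (0.0000, -2.4142); octagon support 2.4142 vs apothem 0.8 → ∉ W
#2 (-2, 3, -3, 1): internal (-3.4142, 5.8284); octagon support 6.5355 vs apothem 0.8 → ∉ W
#3 (-2, 0, 3, 3): internal (0.1213, -0.8787); octagon support 0.8787 vs apothem 0.8 → ∉ W
#4 (-1, -1, -1, 0): internal (-0.2929, 0.2929); octagon support 0.4142 vs apothem 0.8 → ∈ W
#5 (1, 1, -1, -1): internal (-0.4142, 1.0000); octagon support 1.0000 vs apothem 0.8 → ∉ W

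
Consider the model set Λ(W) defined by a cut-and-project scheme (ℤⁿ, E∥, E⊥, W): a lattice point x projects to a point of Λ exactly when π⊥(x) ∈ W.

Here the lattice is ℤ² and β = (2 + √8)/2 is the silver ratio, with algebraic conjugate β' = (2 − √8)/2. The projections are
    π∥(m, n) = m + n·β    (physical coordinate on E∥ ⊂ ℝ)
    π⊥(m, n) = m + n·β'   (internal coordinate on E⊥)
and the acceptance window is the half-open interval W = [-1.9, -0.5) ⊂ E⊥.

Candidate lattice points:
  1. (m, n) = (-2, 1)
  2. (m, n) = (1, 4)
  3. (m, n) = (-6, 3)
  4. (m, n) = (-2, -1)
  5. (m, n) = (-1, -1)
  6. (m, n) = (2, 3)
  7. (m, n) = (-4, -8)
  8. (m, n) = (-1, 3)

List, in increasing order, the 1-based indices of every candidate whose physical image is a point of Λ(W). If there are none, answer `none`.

Numerically β ≈ 2.414214 and β' = −1/β ≈ -0.414214.
candidate 1: (m,n)=(-2,1) → π∥ = -2+1·β ≈ 0.414214, π⊥ = -2+1·β' ≈ -2.414214 ∉ [-1.9, -0.5) ⇒ out
candidate 2: (m,n)=(1,4) → π∥ = 1+4·β ≈ 10.656854, π⊥ = 1+4·β' ≈ -0.656854 ∈ [-1.9, -0.5) ⇒ IN Λ
candidate 3: (m,n)=(-6,3) → π∥ = -6+3·β ≈ 1.242641, π⊥ = -6+3·β' ≈ -7.242641 ∉ [-1.9, -0.5) ⇒ out
candidate 4: (m,n)=(-2,-1) → π∥ = -2-1·β ≈ -4.414214, π⊥ = -2-1·β' ≈ -1.585786 ∈ [-1.9, -0.5) ⇒ IN Λ
candidate 5: (m,n)=(-1,-1) → π∥ = -1-1·β ≈ -3.414214, π⊥ = -1-1·β' ≈ -0.585786 ∈ [-1.9, -0.5) ⇒ IN Λ
candidate 6: (m,n)=(2,3) → π∥ = 2+3·β ≈ 9.242641, π⊥ = 2+3·β' ≈ 0.757359 ∉ [-1.9, -0.5) ⇒ out
candidate 7: (m,n)=(-4,-8) → π∥ = -4-8·β ≈ -23.313708, π⊥ = -4-8·β' ≈ -0.686292 ∈ [-1.9, -0.5) ⇒ IN Λ
candidate 8: (m,n)=(-1,3) → π∥ = -1+3·β ≈ 6.242641, π⊥ = -1+3·β' ≈ -2.242641 ∉ [-1.9, -0.5) ⇒ out

2, 4, 5, 7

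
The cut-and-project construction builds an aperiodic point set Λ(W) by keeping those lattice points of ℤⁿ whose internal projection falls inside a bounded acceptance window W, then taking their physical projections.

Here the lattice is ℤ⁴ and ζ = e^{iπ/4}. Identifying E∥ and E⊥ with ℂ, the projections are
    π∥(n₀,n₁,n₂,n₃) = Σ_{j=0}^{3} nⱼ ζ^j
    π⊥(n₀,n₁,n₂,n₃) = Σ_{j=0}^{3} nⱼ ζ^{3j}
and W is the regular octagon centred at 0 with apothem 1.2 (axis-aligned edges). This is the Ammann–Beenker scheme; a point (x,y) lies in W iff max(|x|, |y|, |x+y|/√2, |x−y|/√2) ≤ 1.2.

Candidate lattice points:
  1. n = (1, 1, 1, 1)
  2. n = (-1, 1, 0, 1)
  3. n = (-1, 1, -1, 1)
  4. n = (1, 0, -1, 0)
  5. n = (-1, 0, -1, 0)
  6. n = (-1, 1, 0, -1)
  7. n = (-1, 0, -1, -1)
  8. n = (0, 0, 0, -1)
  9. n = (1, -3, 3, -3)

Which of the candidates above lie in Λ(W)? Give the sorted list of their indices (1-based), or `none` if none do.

With ζ = e^{iπ/4} the internal vectors are ζ^0,ζ^3,ζ^6,ζ^9.
#1 (1, 1, 1, 1): internal (1.0000, 0.4142); octagon support 1.0000 vs apothem 1.2 → ∈ W
#2 (-1, 1, 0, 1): internal (-1.0000, 1.4142); octagon support 1.7071 vs apothem 1.2 → ∉ W
#3 (-1, 1, -1, 1): internal (-1.0000, 2.4142); octagon support 2.4142 vs apothem 1.2 → ∉ W
#4 (1, 0, -1, 0): internal (1.0000, 1.0000); octagon support 1.4142 vs apothem 1.2 → ∉ W
#5 (-1, 0, -1, 0): internal (-1.0000, 1.0000); octagon support 1.4142 vs apothem 1.2 → ∉ W
#6 (-1, 1, 0, -1): internal (-2.4142, 0.0000); octagon support 2.4142 vs apothem 1.2 → ∉ W
#7 (-1, 0, -1, -1): internal (-1.7071, 0.2929); octagon support 1.7071 vs apothem 1.2 → ∉ W
#8 (0, 0, 0, -1): internal (-0.7071, -0.7071); octagon support 1.0000 vs apothem 1.2 → ∈ W
#9 (1, -3, 3, -3): internal (1.0000, -7.2426); octagon support 7.2426 vs apothem 1.2 → ∉ W

1, 8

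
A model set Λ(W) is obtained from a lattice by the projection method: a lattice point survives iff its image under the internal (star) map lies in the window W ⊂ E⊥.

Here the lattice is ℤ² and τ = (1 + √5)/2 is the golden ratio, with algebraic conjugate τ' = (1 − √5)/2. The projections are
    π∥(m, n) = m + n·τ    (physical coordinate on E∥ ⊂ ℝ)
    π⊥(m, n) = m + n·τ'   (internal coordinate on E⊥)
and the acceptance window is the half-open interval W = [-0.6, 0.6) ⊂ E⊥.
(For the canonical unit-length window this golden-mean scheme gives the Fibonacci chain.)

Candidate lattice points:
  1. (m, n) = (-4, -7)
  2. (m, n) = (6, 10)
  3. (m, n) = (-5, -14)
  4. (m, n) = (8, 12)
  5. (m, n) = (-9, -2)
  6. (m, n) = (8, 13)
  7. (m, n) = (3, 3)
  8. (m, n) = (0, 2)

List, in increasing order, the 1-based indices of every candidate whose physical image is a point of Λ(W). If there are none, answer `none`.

1, 2, 4, 6

τ' = (1−√5)/2 ≈ -0.6180.
[1] lift (-4,-7): star map gives 0.3262; window check -0.6 ≤ 0.3262 < 0.6 is true → IN Λ
[2] lift (6,10): star map gives -0.1803; window check -0.6 ≤ -0.1803 < 0.6 is true → IN Λ
[3] lift (-5,-14): star map gives 3.6525; window check -0.6 ≤ 3.6525 < 0.6 is false → out
[4] lift (8,12): star map gives 0.5836; window check -0.6 ≤ 0.5836 < 0.6 is true → IN Λ
[5] lift (-9,-2): star map gives -7.7639; window check -0.6 ≤ -7.7639 < 0.6 is false → out
[6] lift (8,13): star map gives -0.0344; window check -0.6 ≤ -0.0344 < 0.6 is true → IN Λ
[7] lift (3,3): star map gives 1.1459; window check -0.6 ≤ 1.1459 < 0.6 is false → out
[8] lift (0,2): star map gives -1.2361; window check -0.6 ≤ -1.2361 < 0.6 is false → out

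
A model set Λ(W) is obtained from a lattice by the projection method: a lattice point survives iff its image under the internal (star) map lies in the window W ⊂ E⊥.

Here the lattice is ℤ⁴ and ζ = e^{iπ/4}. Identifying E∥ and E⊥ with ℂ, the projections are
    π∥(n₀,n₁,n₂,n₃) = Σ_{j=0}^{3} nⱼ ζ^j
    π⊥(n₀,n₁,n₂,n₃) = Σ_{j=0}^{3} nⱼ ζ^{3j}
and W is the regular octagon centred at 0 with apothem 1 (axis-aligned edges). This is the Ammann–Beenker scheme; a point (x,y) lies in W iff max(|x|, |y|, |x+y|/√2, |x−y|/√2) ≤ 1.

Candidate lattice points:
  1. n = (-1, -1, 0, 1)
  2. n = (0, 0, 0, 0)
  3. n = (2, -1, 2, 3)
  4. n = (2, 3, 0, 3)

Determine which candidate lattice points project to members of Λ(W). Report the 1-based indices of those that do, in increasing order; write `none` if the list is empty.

1, 2

With ζ = e^{iπ/4} the internal vectors are ζ^0,ζ^3,ζ^6,ζ^9.
#1 (-1, -1, 0, 1): internal (0.41421, 0.00000); octagon support 0.41421 vs apothem 1 → ∈ W
#2 (0, 0, 0, 0): internal (0.00000, 0.00000); octagon support 0.00000 vs apothem 1 → ∈ W
#3 (2, -1, 2, 3): internal (4.82843, -0.58579); octagon support 4.82843 vs apothem 1 → ∉ W
#4 (2, 3, 0, 3): internal (2.00000, 4.24264); octagon support 4.41421 vs apothem 1 → ∉ W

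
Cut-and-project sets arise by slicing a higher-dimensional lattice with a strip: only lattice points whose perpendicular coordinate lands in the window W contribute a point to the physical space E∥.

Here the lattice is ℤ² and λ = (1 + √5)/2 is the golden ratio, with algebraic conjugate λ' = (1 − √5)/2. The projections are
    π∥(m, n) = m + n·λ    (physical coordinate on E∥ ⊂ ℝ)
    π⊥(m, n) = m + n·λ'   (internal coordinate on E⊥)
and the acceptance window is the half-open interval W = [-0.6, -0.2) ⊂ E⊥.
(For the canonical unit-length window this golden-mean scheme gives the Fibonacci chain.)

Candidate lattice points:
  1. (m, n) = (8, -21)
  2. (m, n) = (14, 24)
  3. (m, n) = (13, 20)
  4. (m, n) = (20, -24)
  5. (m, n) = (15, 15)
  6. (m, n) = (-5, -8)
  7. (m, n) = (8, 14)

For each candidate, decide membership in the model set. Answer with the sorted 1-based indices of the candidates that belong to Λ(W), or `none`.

λ' = (1−√5)/2 ≈ -0.618034.
candidate 1: (m,n)=(8,-21) → π∥ = 8-21·λ ≈ -25.978714, π⊥ = 8-21·λ' ≈ 20.978714 ∉ [-0.6, -0.2) ⇒ out
candidate 2: (m,n)=(14,24) → π∥ = 14+24·λ ≈ 52.832816, π⊥ = 14+24·λ' ≈ -0.832816 ∉ [-0.6, -0.2) ⇒ out
candidate 3: (m,n)=(13,20) → π∥ = 13+20·λ ≈ 45.360680, π⊥ = 13+20·λ' ≈ 0.639320 ∉ [-0.6, -0.2) ⇒ out
candidate 4: (m,n)=(20,-24) → π∥ = 20-24·λ ≈ -18.832816, π⊥ = 20-24·λ' ≈ 34.832816 ∉ [-0.6, -0.2) ⇒ out
candidate 5: (m,n)=(15,15) → π∥ = 15+15·λ ≈ 39.270510, π⊥ = 15+15·λ' ≈ 5.729490 ∉ [-0.6, -0.2) ⇒ out
candidate 6: (m,n)=(-5,-8) → π∥ = -5-8·λ ≈ -17.944272, π⊥ = -5-8·λ' ≈ -0.055728 ∉ [-0.6, -0.2) ⇒ out
candidate 7: (m,n)=(8,14) → π∥ = 8+14·λ ≈ 30.652476, π⊥ = 8+14·λ' ≈ -0.652476 ∉ [-0.6, -0.2) ⇒ out

none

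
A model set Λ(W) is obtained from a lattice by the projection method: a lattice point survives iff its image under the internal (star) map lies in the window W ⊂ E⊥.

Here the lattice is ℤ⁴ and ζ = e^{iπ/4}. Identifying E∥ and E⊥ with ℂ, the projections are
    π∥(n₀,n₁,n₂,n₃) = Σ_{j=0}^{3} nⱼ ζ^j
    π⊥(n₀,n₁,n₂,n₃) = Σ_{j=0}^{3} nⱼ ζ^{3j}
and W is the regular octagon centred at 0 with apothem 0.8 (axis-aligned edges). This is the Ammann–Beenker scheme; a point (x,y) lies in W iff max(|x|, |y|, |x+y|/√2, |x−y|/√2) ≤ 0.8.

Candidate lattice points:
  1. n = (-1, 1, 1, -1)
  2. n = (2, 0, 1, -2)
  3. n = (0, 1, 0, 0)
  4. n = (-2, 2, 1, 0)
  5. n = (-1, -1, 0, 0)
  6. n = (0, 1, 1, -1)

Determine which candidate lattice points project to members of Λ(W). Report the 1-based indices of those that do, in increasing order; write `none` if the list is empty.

5

With ζ = e^{iπ/4} the internal vectors are ζ^0,ζ^3,ζ^6,ζ^9.
candidate 1: n = (-1, 1, 1, -1) → π⊥ ≈ (-2.4142, -1.0000); max(|x|,|y|,|x±y|/√2) = 2.4142 > 0.8 ⇒ ∉ W
candidate 2: n = (2, 0, 1, -2) → π⊥ ≈ (+0.5858, -2.4142); max(|x|,|y|,|x±y|/√2) = 2.4142 > 0.8 ⇒ ∉ W
candidate 3: n = (0, 1, 0, 0) → π⊥ ≈ (-0.7071, +0.7071); max(|x|,|y|,|x±y|/√2) = 1.0000 > 0.8 ⇒ ∉ W
candidate 4: n = (-2, 2, 1, 0) → π⊥ ≈ (-3.4142, +0.4142); max(|x|,|y|,|x±y|/√2) = 3.4142 > 0.8 ⇒ ∉ W
candidate 5: n = (-1, -1, 0, 0) → π⊥ ≈ (-0.2929, -0.7071); max(|x|,|y|,|x±y|/√2) = 0.7071 ≤ 0.8 ⇒ ∈ W
candidate 6: n = (0, 1, 1, -1) → π⊥ ≈ (-1.4142, -1.0000); max(|x|,|y|,|x±y|/√2) = 1.7071 > 0.8 ⇒ ∉ W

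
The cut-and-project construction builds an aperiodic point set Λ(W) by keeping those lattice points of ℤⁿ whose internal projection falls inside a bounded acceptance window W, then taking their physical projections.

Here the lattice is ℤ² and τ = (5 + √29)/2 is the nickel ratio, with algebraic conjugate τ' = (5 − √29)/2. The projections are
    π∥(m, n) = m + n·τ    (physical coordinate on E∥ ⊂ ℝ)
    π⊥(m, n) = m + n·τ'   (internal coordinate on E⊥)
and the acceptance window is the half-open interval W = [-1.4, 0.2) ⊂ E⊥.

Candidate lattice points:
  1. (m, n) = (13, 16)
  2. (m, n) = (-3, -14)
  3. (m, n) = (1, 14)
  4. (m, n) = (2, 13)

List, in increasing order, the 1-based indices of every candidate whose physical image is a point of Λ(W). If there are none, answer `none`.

τ' = (5−√29)/2 ≈ -0.1926.
#1 (13,16): internal coord 13 + (16)·τ' = +9.9187; +9.9187 ∉ [-1.4, 0.2) → out
#2 (-3,-14): internal coord -3 + (-14)·τ' = -0.3038; -0.3038 ∈ [-1.4, 0.2) → IN Λ
#3 (1,14): internal coord 1 + (14)·τ' = -1.6962; -1.6962 ∉ [-1.4, 0.2) → out
#4 (2,13): internal coord 2 + (13)·τ' = -0.5036; -0.5036 ∈ [-1.4, 0.2) → IN Λ

2, 4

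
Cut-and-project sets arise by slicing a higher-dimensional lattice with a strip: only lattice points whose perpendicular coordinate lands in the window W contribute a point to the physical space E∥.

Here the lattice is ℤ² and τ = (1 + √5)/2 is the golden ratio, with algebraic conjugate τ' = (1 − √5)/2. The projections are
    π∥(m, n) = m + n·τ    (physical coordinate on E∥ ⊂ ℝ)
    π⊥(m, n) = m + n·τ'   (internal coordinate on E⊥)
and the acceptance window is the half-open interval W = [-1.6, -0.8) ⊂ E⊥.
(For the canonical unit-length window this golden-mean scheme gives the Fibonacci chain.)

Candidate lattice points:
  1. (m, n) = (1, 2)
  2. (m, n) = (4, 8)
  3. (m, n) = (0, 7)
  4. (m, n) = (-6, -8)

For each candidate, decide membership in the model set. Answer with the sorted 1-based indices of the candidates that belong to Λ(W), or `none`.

Compute τ' = (1−√5)/2 = -0.6180, so π⊥(m,n) = m -0.6180·n.
candidate 1: (m,n)=(1,2) → π∥ = 1+2·τ ≈ 4.2361, π⊥ = 1+2·τ' ≈ -0.2361 ∉ [-1.6, -0.8) ⇒ out
candidate 2: (m,n)=(4,8) → π∥ = 4+8·τ ≈ 16.9443, π⊥ = 4+8·τ' ≈ -0.9443 ∈ [-1.6, -0.8) ⇒ IN Λ
candidate 3: (m,n)=(0,7) → π∥ = 0+7·τ ≈ 11.3262, π⊥ = 0+7·τ' ≈ -4.3262 ∉ [-1.6, -0.8) ⇒ out
candidate 4: (m,n)=(-6,-8) → π∥ = -6-8·τ ≈ -18.9443, π⊥ = -6-8·τ' ≈ -1.0557 ∈ [-1.6, -0.8) ⇒ IN Λ

2, 4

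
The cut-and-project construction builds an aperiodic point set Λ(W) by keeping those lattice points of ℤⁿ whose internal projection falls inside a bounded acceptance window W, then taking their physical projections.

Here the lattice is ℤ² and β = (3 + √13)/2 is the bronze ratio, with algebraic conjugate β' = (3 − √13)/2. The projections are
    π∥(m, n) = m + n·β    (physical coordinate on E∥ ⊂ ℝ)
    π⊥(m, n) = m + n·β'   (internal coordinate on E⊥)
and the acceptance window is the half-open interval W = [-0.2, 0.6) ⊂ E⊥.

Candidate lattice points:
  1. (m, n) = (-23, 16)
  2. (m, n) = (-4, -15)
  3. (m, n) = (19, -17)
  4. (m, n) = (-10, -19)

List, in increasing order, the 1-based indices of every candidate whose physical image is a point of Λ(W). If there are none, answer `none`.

β' = (3−√13)/2 ≈ -0.30278.
#1 (-23,16): internal coord -23 + (16)·β' = -27.84441; -27.84441 ∉ [-0.2, 0.6) → out
#2 (-4,-15): internal coord -4 + (-15)·β' = +0.54163; +0.54163 ∈ [-0.2, 0.6) → IN Λ
#3 (19,-17): internal coord 19 + (-17)·β' = +24.14719; +24.14719 ∉ [-0.2, 0.6) → out
#4 (-10,-19): internal coord -10 + (-19)·β' = -4.24726; -4.24726 ∉ [-0.2, 0.6) → out

2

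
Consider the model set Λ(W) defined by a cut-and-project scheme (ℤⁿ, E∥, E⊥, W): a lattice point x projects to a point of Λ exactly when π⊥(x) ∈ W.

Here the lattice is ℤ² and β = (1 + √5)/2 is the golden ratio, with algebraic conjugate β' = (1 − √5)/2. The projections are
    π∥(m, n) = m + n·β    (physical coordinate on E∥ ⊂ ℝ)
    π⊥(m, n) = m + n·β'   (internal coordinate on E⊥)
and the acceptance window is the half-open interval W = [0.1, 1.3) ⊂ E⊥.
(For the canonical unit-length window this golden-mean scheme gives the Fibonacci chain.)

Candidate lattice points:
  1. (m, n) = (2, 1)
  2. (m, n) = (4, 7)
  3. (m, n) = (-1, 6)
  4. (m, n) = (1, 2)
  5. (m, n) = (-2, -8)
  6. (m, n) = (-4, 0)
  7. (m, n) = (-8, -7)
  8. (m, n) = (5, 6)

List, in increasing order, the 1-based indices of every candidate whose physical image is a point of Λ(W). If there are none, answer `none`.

8

β' = (1−√5)/2 ≈ -0.6180.
candidate 1: (m,n)=(2,1) → π∥ = 2+1·β ≈ 3.6180, π⊥ = 2+1·β' ≈ 1.3820 ∉ [0.1, 1.3) ⇒ out
candidate 2: (m,n)=(4,7) → π∥ = 4+7·β ≈ 15.3262, π⊥ = 4+7·β' ≈ -0.3262 ∉ [0.1, 1.3) ⇒ out
candidate 3: (m,n)=(-1,6) → π∥ = -1+6·β ≈ 8.7082, π⊥ = -1+6·β' ≈ -4.7082 ∉ [0.1, 1.3) ⇒ out
candidate 4: (m,n)=(1,2) → π∥ = 1+2·β ≈ 4.2361, π⊥ = 1+2·β' ≈ -0.2361 ∉ [0.1, 1.3) ⇒ out
candidate 5: (m,n)=(-2,-8) → π∥ = -2-8·β ≈ -14.9443, π⊥ = -2-8·β' ≈ 2.9443 ∉ [0.1, 1.3) ⇒ out
candidate 6: (m,n)=(-4,0) → π∥ = -4+0·β ≈ -4.0000, π⊥ = -4+0·β' ≈ -4.0000 ∉ [0.1, 1.3) ⇒ out
candidate 7: (m,n)=(-8,-7) → π∥ = -8-7·β ≈ -19.3262, π⊥ = -8-7·β' ≈ -3.6738 ∉ [0.1, 1.3) ⇒ out
candidate 8: (m,n)=(5,6) → π∥ = 5+6·β ≈ 14.7082, π⊥ = 5+6·β' ≈ 1.2918 ∈ [0.1, 1.3) ⇒ IN Λ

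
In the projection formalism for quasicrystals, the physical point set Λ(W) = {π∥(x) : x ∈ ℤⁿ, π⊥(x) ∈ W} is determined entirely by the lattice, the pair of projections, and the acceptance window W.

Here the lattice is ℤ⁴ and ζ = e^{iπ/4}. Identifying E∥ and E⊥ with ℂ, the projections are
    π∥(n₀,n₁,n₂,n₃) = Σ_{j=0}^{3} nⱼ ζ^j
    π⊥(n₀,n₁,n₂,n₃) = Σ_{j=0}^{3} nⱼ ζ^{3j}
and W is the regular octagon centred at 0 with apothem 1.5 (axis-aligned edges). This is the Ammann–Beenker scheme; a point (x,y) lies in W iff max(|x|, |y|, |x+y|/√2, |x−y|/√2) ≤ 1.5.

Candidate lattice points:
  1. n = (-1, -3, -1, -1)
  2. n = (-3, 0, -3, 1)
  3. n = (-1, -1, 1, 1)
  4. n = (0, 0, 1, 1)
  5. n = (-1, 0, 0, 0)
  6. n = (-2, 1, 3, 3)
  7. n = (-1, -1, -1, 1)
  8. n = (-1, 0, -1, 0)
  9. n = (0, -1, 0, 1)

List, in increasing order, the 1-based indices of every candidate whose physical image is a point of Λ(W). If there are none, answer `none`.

Internal map: ζ^{3j} for j=0..3 gives (1,0), (−√2/2,√2/2), (0,−1), (√2/2,√2/2).
#1 (-1, -3, -1, -1): internal (0.414214, -1.828427); octagon support 1.828427 vs apothem 1.5 → ∉ W
#2 (-3, 0, -3, 1): internal (-2.292893, 3.707107); octagon support 4.242641 vs apothem 1.5 → ∉ W
#3 (-1, -1, 1, 1): internal (0.414214, -1.000000); octagon support 1.000000 vs apothem 1.5 → ∈ W
#4 (0, 0, 1, 1): internal (0.707107, -0.292893); octagon support 0.707107 vs apothem 1.5 → ∈ W
#5 (-1, 0, 0, 0): internal (-1.000000, 0.000000); octagon support 1.000000 vs apothem 1.5 → ∈ W
#6 (-2, 1, 3, 3): internal (-0.585786, -0.171573); octagon support 0.585786 vs apothem 1.5 → ∈ W
#7 (-1, -1, -1, 1): internal (0.414214, 1.000000); octagon support 1.000000 vs apothem 1.5 → ∈ W
#8 (-1, 0, -1, 0): internal (-1.000000, 1.000000); octagon support 1.414214 vs apothem 1.5 → ∈ W
#9 (0, -1, 0, 1): internal (1.414214, 0.000000); octagon support 1.414214 vs apothem 1.5 → ∈ W

3, 4, 5, 6, 7, 8, 9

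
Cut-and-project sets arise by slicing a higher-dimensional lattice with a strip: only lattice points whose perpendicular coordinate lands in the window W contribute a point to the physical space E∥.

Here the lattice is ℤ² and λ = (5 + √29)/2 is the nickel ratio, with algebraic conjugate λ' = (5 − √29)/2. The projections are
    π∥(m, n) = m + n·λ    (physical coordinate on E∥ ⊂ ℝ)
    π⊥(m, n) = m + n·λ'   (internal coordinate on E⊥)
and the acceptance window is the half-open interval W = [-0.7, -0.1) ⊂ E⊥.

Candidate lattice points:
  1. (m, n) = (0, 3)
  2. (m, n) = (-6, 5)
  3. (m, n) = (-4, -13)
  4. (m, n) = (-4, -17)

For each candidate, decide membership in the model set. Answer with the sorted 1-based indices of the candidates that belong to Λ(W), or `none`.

1

λ' = (5−√29)/2 ≈ -0.19258.
#1 (0,3): internal coord 0 + (3)·λ' = -0.57775; -0.57775 ∈ [-0.7, -0.1) → IN Λ
#2 (-6,5): internal coord -6 + (5)·λ' = -6.96291; -6.96291 ∉ [-0.7, -0.1) → out
#3 (-4,-13): internal coord -4 + (-13)·λ' = -1.49643; -1.49643 ∉ [-0.7, -0.1) → out
#4 (-4,-17): internal coord -4 + (-17)·λ' = -0.72610; -0.72610 ∉ [-0.7, -0.1) → out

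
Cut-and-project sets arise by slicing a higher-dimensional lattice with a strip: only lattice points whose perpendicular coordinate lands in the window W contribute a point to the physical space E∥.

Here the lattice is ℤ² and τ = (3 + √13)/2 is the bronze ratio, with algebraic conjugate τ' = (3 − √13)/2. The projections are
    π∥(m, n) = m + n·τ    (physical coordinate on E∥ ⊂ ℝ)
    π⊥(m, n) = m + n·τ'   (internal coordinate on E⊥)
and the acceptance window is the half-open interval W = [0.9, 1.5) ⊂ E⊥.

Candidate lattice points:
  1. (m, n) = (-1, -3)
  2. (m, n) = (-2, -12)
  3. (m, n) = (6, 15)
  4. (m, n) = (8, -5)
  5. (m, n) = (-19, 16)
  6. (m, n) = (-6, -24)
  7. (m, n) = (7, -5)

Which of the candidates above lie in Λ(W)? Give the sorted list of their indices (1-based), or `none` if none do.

3, 6

τ' = (3−√13)/2 ≈ -0.30278.
[1] lift (-1,-3): star map gives -0.09167; window check 0.9 ≤ -0.09167 < 1.5 is false → out
[2] lift (-2,-12): star map gives 1.63331; window check 0.9 ≤ 1.63331 < 1.5 is false → out
[3] lift (6,15): star map gives 1.45837; window check 0.9 ≤ 1.45837 < 1.5 is true → IN Λ
[4] lift (8,-5): star map gives 9.51388; window check 0.9 ≤ 9.51388 < 1.5 is false → out
[5] lift (-19,16): star map gives -23.84441; window check 0.9 ≤ -23.84441 < 1.5 is false → out
[6] lift (-6,-24): star map gives 1.26662; window check 0.9 ≤ 1.26662 < 1.5 is true → IN Λ
[7] lift (7,-5): star map gives 8.51388; window check 0.9 ≤ 8.51388 < 1.5 is false → out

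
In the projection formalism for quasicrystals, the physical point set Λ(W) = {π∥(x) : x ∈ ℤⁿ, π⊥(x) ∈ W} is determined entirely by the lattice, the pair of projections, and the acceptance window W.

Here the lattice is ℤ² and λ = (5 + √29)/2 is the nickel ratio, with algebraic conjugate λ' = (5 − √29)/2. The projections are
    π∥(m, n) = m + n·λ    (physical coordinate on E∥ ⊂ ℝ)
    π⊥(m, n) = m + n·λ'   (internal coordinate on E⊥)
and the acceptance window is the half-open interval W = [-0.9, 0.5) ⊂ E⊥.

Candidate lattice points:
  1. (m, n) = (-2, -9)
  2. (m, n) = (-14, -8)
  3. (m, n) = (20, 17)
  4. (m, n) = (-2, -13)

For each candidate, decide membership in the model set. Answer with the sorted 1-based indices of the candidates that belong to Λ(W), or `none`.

λ' = (5−√29)/2 ≈ -0.19258.
#1 (-2,-9): internal coord -2 + (-9)·λ' = -0.26676; -0.26676 ∈ [-0.9, 0.5) → IN Λ
#2 (-14,-8): internal coord -14 + (-8)·λ' = -12.45934; -12.45934 ∉ [-0.9, 0.5) → out
#3 (20,17): internal coord 20 + (17)·λ' = +16.72610; +16.72610 ∉ [-0.9, 0.5) → out
#4 (-2,-13): internal coord -2 + (-13)·λ' = +0.50357; +0.50357 ∉ [-0.9, 0.5) → out

1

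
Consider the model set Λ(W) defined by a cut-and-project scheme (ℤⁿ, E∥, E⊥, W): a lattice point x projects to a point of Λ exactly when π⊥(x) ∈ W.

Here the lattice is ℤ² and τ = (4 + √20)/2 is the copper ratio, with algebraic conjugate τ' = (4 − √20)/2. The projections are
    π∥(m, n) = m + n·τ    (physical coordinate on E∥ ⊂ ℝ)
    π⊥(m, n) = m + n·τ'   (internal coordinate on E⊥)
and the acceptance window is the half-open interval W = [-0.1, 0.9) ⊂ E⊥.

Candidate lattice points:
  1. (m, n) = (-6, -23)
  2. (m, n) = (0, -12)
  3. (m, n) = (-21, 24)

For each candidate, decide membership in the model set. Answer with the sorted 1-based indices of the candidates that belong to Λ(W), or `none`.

none

τ' = (4−√20)/2 ≈ -0.23607.
candidate 1: (m,n)=(-6,-23) → π∥ = -6-23·τ ≈ -103.42956, π⊥ = -6-23·τ' ≈ -0.57044 ∉ [-0.1, 0.9) ⇒ out
candidate 2: (m,n)=(0,-12) → π∥ = 0-12·τ ≈ -50.83282, π⊥ = 0-12·τ' ≈ 2.83282 ∉ [-0.1, 0.9) ⇒ out
candidate 3: (m,n)=(-21,24) → π∥ = -21+24·τ ≈ 80.66563, π⊥ = -21+24·τ' ≈ -26.66563 ∉ [-0.1, 0.9) ⇒ out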